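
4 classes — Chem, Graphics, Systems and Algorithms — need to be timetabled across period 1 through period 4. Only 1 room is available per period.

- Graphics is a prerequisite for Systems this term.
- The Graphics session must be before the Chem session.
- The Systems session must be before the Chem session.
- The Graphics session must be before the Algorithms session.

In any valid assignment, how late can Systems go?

period 3

Precedence pushes Systems to at least period 2; downstream work caps Systems at period 3.
Systems at period 3 is achievable: Systems -> period 3, Chem -> period 4, Graphics -> period 1, Algorithms -> period 2.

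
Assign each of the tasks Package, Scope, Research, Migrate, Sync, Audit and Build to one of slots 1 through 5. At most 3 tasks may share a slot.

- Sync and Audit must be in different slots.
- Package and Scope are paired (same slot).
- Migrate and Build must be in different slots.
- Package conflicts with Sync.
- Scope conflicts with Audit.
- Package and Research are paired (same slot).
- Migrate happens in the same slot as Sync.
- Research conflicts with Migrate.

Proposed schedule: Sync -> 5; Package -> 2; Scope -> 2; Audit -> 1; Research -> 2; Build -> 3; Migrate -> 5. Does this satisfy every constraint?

Valid

Research conflicts with Migrate — holds.
Migrate happens in the same slot as Sync — holds.
Package conflicts with Sync — holds.
Migrate and Build must be in different slots — holds.
Package and Research are paired (same slot) — holds.
Sync and Audit must be in different slots — holds.
At most 3 tasks may share a slot — holds.
Scope conflicts with Audit — holds.
Package and Scope are paired (same slot) — holds.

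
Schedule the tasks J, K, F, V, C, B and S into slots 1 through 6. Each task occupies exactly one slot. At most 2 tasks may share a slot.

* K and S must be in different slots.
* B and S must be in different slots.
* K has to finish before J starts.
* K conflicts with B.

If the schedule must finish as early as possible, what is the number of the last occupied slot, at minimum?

The precedence chain requires at least 2 distinct slots.
With at most 2 per slot and 7 tasks, at least 4 slots are needed.
4 works (last occupied slot: 4): for example J in 2; B in 3; S in 4; V in 2; C in 3; K in 1; F in 1.

4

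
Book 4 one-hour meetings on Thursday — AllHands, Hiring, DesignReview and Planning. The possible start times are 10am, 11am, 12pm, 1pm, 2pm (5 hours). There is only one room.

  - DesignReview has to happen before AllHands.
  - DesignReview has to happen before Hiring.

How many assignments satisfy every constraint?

Splitting on AllHands: it can be 11am (6), 12pm (10), 1pm (12), 2pm (12). Listing each branch's schedules as (Hiring, DesignReview, Planning):
AllHands=11am: (12pm,10am,1pm) (12pm,10am,2pm) (1pm,10am,12pm) (1pm,10am,2pm) (2pm,10am,12pm) (2pm,10am,1pm) — 6.
AllHands=12pm: (11am,10am,1pm) (11am,10am,2pm) (1pm,10am,11am) (1pm,10am,2pm) (1pm,11am,10am) (1pm,11am,2pm) (2pm,10am,11am) (2pm,10am,1pm) (2pm,11am,10am) (2pm,11am,1pm) — 10.
AllHands=1pm: (11am,10am,12pm) (11am,10am,2pm) (12pm,10am,11am) (12pm,10am,2pm) (12pm,11am,10am) (12pm,11am,2pm) (2pm,10am,11am) (2pm,10am,12pm) (2pm,11am,10am) (2pm,11am,12pm) (2pm,12pm,10am) (2pm,12pm,11am) — 12.
AllHands=2pm: (11am,10am,12pm) (11am,10am,1pm) (12pm,10am,11am) (12pm,10am,1pm) (12pm,11am,10am) (12pm,11am,1pm) (1pm,10am,11am) (1pm,10am,12pm) (1pm,11am,10am) (1pm,11am,12pm) (1pm,12pm,10am) (1pm,12pm,11am) — 12.
Summing: 6 + 10 + 12 + 12 = 40.

40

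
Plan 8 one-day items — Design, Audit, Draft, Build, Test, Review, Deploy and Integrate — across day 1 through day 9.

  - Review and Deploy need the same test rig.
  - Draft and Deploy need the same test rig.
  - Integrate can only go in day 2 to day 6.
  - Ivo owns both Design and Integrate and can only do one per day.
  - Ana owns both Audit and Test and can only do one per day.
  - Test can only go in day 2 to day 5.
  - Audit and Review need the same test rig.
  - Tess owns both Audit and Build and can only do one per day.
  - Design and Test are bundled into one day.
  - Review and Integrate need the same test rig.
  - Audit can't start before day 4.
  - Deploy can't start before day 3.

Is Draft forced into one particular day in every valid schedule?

No

Draft can be day 1 (e.g. Integrate -> day 3, Design -> day 2, Test -> day 2, Build -> day 1, Review -> day 1, Audit -> day 4, Deploy -> day 3, Draft -> day 1) or day 2 (e.g. Design -> day 2, Deploy -> day 3, Integrate -> day 3, Test -> day 2, Review -> day 1, Build -> day 1, Audit -> day 4, Draft -> day 2).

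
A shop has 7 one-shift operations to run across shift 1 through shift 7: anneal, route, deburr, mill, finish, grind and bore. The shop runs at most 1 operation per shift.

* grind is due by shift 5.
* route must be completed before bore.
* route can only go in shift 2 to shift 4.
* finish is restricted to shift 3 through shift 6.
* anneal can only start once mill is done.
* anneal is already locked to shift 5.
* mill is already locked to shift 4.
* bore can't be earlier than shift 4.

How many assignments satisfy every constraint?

6

Splitting on route: it can be shift 2 (4), shift 3 (2). Listing each branch's schedules as (anneal, deburr, mill, finish, grind, bore) by shift number:
route=shift 2: (5,1,4,6,3,7) (5,3,4,6,1,7) (5,6,4,3,1,7) (5,7,4,3,1,6) — 4.
route=shift 3: (5,1,4,6,2,7) (5,2,4,6,1,7) — 2.
Summing: 4 + 2 = 6.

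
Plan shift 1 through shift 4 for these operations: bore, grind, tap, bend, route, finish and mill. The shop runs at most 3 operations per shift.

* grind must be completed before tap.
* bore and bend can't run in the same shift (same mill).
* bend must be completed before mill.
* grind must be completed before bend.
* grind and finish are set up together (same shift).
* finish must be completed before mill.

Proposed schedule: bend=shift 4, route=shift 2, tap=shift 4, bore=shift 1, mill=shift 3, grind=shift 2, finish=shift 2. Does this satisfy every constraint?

bore and bend can't run in the same shift (same mill) — holds.
bend must be completed before mill — violated.
finish must be completed before mill — holds.
grind must be completed before bend — holds.
The shop runs at most 3 operations per shift — holds.
grind must be completed before tap — holds.
grind and finish are set up together (same shift) — holds.

Invalid. bend must be completed before mill.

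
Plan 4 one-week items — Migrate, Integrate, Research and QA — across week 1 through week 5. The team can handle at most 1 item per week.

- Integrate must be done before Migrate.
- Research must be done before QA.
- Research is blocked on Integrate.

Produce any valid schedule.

QA -> week 4, Research -> week 2, Integrate -> week 1, Migrate -> week 3

Checking: Integrate(week 1) before Research(week 2); Integrate(week 1) before Migrate(week 3); Research(week 2) before QA(week 4); max 1 per week (cap 1).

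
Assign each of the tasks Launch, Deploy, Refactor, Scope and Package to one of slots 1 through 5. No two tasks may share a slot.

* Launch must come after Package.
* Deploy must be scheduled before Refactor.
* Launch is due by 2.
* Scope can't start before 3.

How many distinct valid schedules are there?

3

Enumerating: Launch in 2, Scope in 3, Refactor in 5, Deploy in 4, Package in 1 | Launch -> 2; Deploy -> 3; Package -> 1; Scope -> 4; Refactor -> 5 | Launch=2; Scope=5; Package=1; Deploy=3; Refactor=4.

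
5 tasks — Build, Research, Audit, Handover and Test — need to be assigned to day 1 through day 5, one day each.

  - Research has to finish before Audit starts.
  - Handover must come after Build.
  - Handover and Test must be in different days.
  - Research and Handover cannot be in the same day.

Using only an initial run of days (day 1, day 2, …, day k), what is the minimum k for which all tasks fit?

The precedence chain requires at least 2 distinct days.
2 works (last occupied day: day 2): for example Build -> day 1; Audit -> day 2; Research -> day 1; Test -> day 1; Handover -> day 2.

2 days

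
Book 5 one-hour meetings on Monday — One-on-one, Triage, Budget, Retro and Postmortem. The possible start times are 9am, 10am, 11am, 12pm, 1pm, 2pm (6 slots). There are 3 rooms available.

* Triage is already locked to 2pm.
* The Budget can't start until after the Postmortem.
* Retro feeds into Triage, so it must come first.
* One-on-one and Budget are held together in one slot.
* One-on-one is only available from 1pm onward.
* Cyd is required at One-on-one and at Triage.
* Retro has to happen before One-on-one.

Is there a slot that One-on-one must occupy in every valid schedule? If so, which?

One-on-one's window is 1pm–2pm.
Triage is fixed at 2pm, and One-on-one can't share a slot with Triage.
So One-on-one must be 1pm.

1pm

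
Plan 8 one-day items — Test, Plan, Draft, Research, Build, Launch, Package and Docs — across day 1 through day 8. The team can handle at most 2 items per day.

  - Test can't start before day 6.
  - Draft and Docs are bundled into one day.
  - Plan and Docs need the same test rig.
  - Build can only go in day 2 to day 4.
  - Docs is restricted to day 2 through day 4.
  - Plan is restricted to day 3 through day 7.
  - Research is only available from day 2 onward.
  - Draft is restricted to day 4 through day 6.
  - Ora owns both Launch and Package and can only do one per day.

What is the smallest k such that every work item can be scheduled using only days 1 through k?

6

With at most 2 per day and 8 work items, at least 4 days are needed.
Test can't be placed before day 6, so the schedule must run through at least day 6.
6 works (last occupied day: day 6): for example Docs=day 4, Plan=day 3, Build=day 2, Draft=day 4, Package=day 3, Launch=day 1, Test=day 6, Research=day 2.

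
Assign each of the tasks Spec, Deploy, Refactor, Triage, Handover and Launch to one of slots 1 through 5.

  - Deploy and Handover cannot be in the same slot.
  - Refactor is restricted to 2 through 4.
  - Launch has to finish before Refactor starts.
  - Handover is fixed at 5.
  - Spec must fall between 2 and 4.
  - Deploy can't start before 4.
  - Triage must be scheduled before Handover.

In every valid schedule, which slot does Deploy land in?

4

Deploy's window is 4–5.
Handover is fixed at 5, and Deploy can't share a slot with Handover.
So Deploy must be 4.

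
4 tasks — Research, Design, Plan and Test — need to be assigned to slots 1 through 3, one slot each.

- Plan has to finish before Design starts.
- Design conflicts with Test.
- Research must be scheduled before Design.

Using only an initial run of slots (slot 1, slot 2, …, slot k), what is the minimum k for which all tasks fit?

The precedence chain requires at least 2 distinct slots.
2 works (last occupied slot: 2): for example Research -> 1, Design -> 2, Plan -> 1, Test -> 1.

2 slots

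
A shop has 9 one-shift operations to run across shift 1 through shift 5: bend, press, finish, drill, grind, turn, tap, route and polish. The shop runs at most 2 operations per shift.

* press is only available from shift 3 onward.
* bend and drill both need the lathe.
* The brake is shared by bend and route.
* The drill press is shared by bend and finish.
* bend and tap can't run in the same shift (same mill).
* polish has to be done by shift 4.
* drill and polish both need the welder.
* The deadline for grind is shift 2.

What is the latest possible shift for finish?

finish at shift 5 is achievable: route in shift 4; bend in shift 2; drill in shift 3; press in shift 3; polish in shift 1; tap in shift 4; grind in shift 1; finish in shift 5; turn in shift 2.

shift 5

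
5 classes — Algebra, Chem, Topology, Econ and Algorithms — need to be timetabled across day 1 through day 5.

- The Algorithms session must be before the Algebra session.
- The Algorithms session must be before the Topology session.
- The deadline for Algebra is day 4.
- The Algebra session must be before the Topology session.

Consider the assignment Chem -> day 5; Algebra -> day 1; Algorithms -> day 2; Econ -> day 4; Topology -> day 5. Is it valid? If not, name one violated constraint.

The deadline for Algebra is day 4 — holds.
The Algorithms session must be before the Topology session — holds.
The Algebra session must be before the Topology session — holds.
The Algorithms session must be before the Algebra session — violated.

No. The Algorithms session must be before the Algebra session is not satisfied.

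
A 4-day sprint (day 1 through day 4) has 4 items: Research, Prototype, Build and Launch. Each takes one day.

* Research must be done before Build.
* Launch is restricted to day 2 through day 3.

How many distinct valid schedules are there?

48

Splitting on Research: it can be day 1 (24), day 2 (16), day 3 (8). Listing each branch's schedules as (Prototype, Build, Launch) by day number:
Research=day 1: (1,2,2) (1,2,3) (1,3,2) (1,3,3) (1,4,2) (1,4,3) (2,2,2) (2,2,3) (2,3,2) (2,3,3) (2,4,2) (2,4,3) (3,2,2) (3,2,3) (3,3,2) (3,3,3) (3,4,2) (3,4,3) (4,2,2) (4,2,3) (4,3,2) (4,3,3) (4,4,2) (4,4,3) — 24.
Research=day 2: (1,3,2) (1,3,3) (1,4,2) (1,4,3) (2,3,2) (2,3,3) (2,4,2) (2,4,3) (3,3,2) (3,3,3) (3,4,2) (3,4,3) (4,3,2) (4,3,3) (4,4,2) (4,4,3) — 16.
Research=day 3: (1,4,2) (1,4,3) (2,4,2) (2,4,3) (3,4,2) (3,4,3) (4,4,2) (4,4,3) — 8.
Summing: 24 + 16 + 8 = 48.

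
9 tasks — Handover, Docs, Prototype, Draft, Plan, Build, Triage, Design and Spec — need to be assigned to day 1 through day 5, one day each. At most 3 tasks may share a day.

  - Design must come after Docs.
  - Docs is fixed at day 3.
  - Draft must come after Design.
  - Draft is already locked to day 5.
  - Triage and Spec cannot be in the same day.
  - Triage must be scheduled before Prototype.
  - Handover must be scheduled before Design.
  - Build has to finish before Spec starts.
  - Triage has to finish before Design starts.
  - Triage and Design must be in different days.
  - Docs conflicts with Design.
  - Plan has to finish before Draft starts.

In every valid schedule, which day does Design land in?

day 4

Docs is fixed at day 3 and must come before Design, so Design is at least day 4.
Draft is fixed at day 5 and must come after Design, so Design is at most day 4.
So Design must be day 4.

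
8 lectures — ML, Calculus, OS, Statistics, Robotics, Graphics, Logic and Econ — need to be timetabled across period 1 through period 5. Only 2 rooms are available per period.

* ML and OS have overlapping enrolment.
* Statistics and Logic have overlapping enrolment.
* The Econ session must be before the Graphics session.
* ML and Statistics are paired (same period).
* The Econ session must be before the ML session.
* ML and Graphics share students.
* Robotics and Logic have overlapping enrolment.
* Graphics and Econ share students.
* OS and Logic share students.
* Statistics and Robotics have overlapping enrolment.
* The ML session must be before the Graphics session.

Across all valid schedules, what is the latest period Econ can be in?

period 3

Downstream work caps Econ at period 3.
Econ at period 3 is achievable: Logic in period 3; OS in period 1; ML in period 4; Statistics in period 4; Econ in period 3; Calculus in period 1; Robotics in period 2; Graphics in period 5.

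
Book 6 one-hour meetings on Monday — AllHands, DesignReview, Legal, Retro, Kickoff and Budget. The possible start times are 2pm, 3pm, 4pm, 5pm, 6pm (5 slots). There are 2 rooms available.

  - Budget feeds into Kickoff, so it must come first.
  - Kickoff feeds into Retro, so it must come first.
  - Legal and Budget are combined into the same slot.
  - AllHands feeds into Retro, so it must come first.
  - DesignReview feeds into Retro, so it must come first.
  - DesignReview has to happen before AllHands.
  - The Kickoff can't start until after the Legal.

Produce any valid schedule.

AllHands -> 4pm; Retro -> 5pm; DesignReview -> 3pm; Legal -> 2pm; Kickoff -> 3pm; Budget -> 2pm

Checking: DesignReview(3pm) before Retro(5pm); Legal(2pm) before Kickoff(3pm); AllHands(4pm) before Retro(5pm); DesignReview(3pm) before AllHands(4pm); Budget(2pm) before Kickoff(3pm); Kickoff(3pm) before Retro(5pm); Legal = Budget = 2pm; max 2 per slot (cap 2).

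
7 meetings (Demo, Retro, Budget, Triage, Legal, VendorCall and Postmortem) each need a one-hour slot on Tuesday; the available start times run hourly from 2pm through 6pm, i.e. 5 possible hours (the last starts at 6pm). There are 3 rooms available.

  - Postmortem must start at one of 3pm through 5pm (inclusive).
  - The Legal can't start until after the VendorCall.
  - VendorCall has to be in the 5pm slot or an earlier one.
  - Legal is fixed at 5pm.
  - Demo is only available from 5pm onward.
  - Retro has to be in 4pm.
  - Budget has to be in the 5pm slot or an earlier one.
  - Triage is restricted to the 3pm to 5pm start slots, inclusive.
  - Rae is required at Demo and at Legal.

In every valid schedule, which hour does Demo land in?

Demo's window is 5pm–6pm.
Legal is fixed at 5pm, and Demo can't share a hour with Legal.
So Demo must be 6pm.

6pm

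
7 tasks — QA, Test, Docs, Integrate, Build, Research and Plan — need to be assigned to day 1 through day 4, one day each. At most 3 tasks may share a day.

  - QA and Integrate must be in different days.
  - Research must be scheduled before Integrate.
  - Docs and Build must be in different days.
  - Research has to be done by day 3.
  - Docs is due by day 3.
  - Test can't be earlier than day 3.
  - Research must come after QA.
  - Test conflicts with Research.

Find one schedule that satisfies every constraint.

Plan in day 1; Docs in day 1; Test in day 3; Research in day 2; Build in day 2; Integrate in day 3; QA in day 1

Checking: QA(day 1) before Research(day 2); Research(day 2) before Integrate(day 3); Test(day 3) != Research(day 2); QA(day 1) != Integrate(day 3); Docs(day 1) != Build(day 2); Test=day 3 in [day 3,day 4]; Docs=day 1 in [day 1,day 3]; Research=day 2 in [day 1,day 3]; max 3 per day (cap 3).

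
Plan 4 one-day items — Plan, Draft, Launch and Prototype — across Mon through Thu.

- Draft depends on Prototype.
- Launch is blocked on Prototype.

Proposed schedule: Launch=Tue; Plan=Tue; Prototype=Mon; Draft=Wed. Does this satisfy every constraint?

Valid

Draft depends on Prototype — holds.
Launch is blocked on Prototype — holds.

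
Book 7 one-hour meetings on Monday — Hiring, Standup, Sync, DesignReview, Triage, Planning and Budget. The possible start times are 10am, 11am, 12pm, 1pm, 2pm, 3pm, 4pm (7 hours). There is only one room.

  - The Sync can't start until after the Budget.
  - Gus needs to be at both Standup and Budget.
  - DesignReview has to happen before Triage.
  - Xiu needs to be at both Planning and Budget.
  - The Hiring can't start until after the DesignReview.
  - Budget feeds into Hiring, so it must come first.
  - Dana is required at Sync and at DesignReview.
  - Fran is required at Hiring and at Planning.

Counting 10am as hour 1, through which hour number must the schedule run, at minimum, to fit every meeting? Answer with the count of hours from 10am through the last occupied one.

The precedence chain requires at least 2 distinct hours.
With at most 1 per hour and 7 meetings, at least 7 hours are needed.
7 works (last occupied hour: 4pm): for example Standup in 3pm, DesignReview in 10am, Sync in 1pm, Triage in 2pm, Hiring in 12pm, Planning in 4pm, Budget in 11am.

7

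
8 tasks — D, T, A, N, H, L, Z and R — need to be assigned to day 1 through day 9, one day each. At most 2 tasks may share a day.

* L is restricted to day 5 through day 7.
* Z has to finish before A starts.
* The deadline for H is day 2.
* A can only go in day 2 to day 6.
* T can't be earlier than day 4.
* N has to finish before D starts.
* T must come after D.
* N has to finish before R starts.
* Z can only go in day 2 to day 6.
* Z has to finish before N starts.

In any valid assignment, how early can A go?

day 3

A is available from day 2; precedence pushes A to at least day 3; A's own window allows nothing later than day 6.
A at day 3 is achievable: L=day 5; H=day 1; R=day 4; N=day 3; A=day 3; Z=day 2; T=day 5; D=day 4.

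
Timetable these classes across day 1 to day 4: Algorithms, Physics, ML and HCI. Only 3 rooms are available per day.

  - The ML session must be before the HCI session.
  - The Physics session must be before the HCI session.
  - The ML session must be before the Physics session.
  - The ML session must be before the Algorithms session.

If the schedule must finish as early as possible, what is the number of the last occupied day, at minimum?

The precedence chain requires at least 3 distinct days.
With at most 3 per day and 4 classes, at least 2 days are needed.
3 works (last occupied day: day 3): for example Algorithms -> day 2, HCI -> day 3, ML -> day 1, Physics -> day 2.

3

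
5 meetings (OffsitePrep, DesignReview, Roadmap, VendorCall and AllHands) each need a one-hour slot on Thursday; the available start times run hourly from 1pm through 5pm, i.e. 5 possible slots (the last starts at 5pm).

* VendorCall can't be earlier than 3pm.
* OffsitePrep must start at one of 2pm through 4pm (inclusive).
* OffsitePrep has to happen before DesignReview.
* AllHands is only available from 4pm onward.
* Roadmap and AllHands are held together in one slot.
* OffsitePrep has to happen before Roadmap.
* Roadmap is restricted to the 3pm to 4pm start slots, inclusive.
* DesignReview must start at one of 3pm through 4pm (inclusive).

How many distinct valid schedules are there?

Splitting on OffsitePrep: it can be 2pm (6), 3pm (3). Listing each branch's schedules as (DesignReview, Roadmap, VendorCall, AllHands):
OffsitePrep=2pm: (3pm,4pm,3pm,4pm) (3pm,4pm,4pm,4pm) (3pm,4pm,5pm,4pm) (4pm,4pm,3pm,4pm) (4pm,4pm,4pm,4pm) (4pm,4pm,5pm,4pm) — 6.
OffsitePrep=3pm: (4pm,4pm,3pm,4pm) (4pm,4pm,4pm,4pm) (4pm,4pm,5pm,4pm) — 3.
Summing: 6 + 3 = 9.

9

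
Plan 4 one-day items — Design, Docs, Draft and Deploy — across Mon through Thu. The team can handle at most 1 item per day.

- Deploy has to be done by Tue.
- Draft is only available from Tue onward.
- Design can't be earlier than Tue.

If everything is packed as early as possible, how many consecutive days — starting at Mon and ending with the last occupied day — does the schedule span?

4 days

With at most 1 per day and 4 work items, at least 4 days are needed.
Design can't be placed before Tue — that is day 2 counting from Mon — so the schedule must run through at least 2 days.
4 works (last occupied day: Thu): for example Draft in Wed; Docs in Thu; Deploy in Mon; Design in Tue.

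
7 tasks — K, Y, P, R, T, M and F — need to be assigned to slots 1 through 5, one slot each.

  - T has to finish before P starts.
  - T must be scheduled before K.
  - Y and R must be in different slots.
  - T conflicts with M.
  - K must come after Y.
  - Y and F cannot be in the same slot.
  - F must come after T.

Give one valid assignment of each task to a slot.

M -> 2; Y -> 1; R -> 2; T -> 1; F -> 2; K -> 2; P -> 2

Checking: T(1) before P(2); Y(1) before K(2); T(1) before F(2); T(1) before K(2); T(1) != M(2); Y(1) != F(2); Y(1) != R(2).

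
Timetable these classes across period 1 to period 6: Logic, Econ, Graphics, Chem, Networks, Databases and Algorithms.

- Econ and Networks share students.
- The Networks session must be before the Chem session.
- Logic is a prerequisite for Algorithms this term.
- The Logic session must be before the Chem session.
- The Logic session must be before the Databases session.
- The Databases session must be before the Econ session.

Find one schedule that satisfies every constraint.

Databases=period 2; Econ=period 3; Algorithms=period 2; Networks=period 1; Graphics=period 1; Logic=period 1; Chem=period 2

Checking: Databases(period 2) before Econ(period 3); Networks(period 1) before Chem(period 2); Logic(period 1) before Databases(period 2); Logic(period 1) before Chem(period 2); Logic(period 1) before Algorithms(period 2); Econ(period 3) != Networks(period 1).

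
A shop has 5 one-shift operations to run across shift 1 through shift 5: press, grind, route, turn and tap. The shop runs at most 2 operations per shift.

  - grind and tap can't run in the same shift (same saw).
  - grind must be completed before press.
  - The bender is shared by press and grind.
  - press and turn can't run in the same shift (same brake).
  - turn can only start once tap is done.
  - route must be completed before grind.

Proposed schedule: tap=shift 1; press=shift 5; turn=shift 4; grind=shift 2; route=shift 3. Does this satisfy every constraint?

No — it violates: route must be completed before grind

The bender is shared by press and grind — holds.
turn can only start once tap is done — holds.
The shop runs at most 2 operations per shift — holds.
grind must be completed before press — holds.
press and turn can't run in the same shift (same brake) — holds.
grind and tap can't run in the same shift (same saw) — holds.
route must be completed before grind — violated.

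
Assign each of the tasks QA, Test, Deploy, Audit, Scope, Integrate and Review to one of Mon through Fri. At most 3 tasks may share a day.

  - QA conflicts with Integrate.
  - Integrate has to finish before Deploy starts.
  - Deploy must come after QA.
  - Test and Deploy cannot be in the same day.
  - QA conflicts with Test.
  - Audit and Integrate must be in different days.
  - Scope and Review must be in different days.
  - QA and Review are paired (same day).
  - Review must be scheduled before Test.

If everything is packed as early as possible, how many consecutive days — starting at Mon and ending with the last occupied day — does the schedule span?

The precedence chain requires at least 2 distinct days.
With at most 3 per day and 7 tasks, at least 3 days are needed.
3 works (last occupied day: Wed): for example Scope=Tue; Integrate=Tue; Test=Tue; QA=Mon; Review=Mon; Deploy=Wed; Audit=Mon.

3 days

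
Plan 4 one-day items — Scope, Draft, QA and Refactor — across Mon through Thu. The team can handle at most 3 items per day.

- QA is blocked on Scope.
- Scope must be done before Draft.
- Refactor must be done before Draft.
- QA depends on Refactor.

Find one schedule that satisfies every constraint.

Draft in Tue, Refactor in Mon, QA in Tue, Scope in Mon

Checking: Scope(Mon) before QA(Tue); Refactor(Mon) before Draft(Tue); Scope(Mon) before Draft(Tue); Refactor(Mon) before QA(Tue); max 2 per day (cap 3).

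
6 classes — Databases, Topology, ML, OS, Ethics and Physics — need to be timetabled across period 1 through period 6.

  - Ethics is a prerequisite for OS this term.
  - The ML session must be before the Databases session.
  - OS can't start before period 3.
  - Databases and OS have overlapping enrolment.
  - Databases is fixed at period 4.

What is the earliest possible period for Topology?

period 1

Topology at period 1 is achievable: Ethics -> period 1, Databases -> period 4, Topology -> period 1, OS -> period 3, ML -> period 1, Physics -> period 1.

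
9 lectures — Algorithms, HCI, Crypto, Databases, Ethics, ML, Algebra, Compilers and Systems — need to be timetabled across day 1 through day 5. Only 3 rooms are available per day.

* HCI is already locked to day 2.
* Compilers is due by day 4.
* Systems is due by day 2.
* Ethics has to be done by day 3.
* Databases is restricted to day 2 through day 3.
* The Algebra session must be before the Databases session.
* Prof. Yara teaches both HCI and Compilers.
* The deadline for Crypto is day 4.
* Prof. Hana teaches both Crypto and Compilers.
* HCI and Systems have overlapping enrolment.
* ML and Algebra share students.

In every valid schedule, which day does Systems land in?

Systems's window is day 1–day 2.
HCI is fixed at day 2, and Systems can't share a day with HCI.
So Systems must be day 1.

day 1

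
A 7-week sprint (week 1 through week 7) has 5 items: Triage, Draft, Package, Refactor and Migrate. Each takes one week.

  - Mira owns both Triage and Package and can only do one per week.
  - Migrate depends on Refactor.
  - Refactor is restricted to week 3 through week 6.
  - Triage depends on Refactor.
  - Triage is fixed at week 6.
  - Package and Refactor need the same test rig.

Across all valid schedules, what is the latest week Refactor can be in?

Refactor is available from week 3; Refactor's own window allows nothing later than week 6; downstream work caps Refactor at week 5.
Refactor at week 5 is achievable: Draft -> week 1; Refactor -> week 5; Package -> week 1; Migrate -> week 6; Triage -> week 6.

week 5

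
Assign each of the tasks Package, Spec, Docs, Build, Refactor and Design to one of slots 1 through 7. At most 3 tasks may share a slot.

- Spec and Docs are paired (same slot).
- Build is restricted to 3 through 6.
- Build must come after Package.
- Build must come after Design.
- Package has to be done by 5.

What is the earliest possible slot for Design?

1

Downstream work caps Design at 5.
Design at 1 is achievable: Build=3, Refactor=1, Design=1, Docs=2, Spec=2, Package=1.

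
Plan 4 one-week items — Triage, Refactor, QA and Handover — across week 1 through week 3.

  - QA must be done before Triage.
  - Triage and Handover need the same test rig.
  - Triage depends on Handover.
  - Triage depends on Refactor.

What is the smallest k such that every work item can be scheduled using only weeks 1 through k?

The precedence chain requires at least 2 distinct weeks.
2 works (last occupied week: week 2): for example QA in week 1, Triage in week 2, Handover in week 1, Refactor in week 1.

2 weeks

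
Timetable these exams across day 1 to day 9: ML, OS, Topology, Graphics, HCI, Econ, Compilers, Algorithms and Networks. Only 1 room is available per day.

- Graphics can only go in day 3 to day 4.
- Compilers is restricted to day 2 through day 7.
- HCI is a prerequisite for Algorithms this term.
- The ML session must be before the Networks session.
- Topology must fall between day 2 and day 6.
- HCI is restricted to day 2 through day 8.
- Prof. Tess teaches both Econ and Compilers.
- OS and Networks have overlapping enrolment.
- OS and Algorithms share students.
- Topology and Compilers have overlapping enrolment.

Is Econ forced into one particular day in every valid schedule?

Econ can be day 1 (e.g. HCI in day 5, Compilers in day 4, ML in day 6, Networks in day 8, Topology in day 2, Algorithms in day 7, OS in day 9, Econ in day 1, Graphics in day 3) or day 2 (e.g. Graphics -> day 3, Compilers -> day 5, OS -> day 9, ML -> day 1, HCI -> day 6, Algorithms -> day 7, Econ -> day 2, Networks -> day 8, Topology -> day 4).

No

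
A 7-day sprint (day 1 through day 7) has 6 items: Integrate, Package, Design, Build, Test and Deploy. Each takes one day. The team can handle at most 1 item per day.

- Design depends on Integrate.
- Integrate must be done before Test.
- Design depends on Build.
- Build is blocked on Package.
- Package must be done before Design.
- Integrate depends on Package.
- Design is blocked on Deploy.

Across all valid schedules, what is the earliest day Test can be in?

day 3

Precedence pushes Test to at least day 3.
Test at day 3 is achievable: Test in day 3, Design in day 6, Integrate in day 2, Build in day 4, Deploy in day 5, Package in day 1.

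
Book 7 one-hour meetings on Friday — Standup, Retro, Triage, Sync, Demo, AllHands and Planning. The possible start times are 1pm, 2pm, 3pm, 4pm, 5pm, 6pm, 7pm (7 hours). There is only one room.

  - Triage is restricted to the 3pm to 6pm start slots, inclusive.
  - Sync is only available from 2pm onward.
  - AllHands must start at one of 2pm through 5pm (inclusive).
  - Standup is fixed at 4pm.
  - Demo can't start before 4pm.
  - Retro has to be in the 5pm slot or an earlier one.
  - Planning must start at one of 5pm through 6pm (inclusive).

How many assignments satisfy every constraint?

Splitting on Triage: it can be 3pm (5), 5pm (2), 6pm (2). Listing each branch's schedules as (Standup, Retro, Sync, Demo, AllHands, Planning):
Triage=3pm: (4pm,1pm,2pm,7pm,5pm,6pm) (4pm,1pm,5pm,7pm,2pm,6pm) (4pm,1pm,6pm,7pm,2pm,5pm) (4pm,1pm,7pm,5pm,2pm,6pm) (4pm,1pm,7pm,6pm,2pm,5pm) — 5.
Triage=5pm: (4pm,1pm,2pm,7pm,3pm,6pm) (4pm,1pm,3pm,7pm,2pm,6pm) — 2.
Triage=6pm: (4pm,1pm,2pm,7pm,3pm,5pm) (4pm,1pm,3pm,7pm,2pm,5pm) — 2.
Summing: 5 + 2 + 2 = 9.

9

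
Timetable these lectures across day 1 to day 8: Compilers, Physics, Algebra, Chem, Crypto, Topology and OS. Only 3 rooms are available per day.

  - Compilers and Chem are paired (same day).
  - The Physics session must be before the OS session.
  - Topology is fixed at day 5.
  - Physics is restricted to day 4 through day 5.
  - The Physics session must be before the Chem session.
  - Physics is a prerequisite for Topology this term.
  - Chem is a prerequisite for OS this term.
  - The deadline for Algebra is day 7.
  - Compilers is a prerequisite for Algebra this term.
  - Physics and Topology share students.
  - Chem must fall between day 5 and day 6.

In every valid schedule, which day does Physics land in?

day 4

Physics's window is day 4–day 5.
Topology is fixed at day 5, and Physics can't share a day with Topology.
So Physics must be day 4.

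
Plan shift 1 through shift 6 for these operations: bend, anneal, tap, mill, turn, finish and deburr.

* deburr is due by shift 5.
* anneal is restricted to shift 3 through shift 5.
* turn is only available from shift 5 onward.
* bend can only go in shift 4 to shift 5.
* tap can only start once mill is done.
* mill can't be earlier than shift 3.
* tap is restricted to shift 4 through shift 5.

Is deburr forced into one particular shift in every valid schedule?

deburr can be shift 1 (e.g. turn=shift 5; anneal=shift 3; mill=shift 3; deburr=shift 1; tap=shift 4; bend=shift 4; finish=shift 1) or shift 2 (e.g. tap=shift 4, turn=shift 5, mill=shift 3, bend=shift 4, deburr=shift 2, finish=shift 1, anneal=shift 3).

No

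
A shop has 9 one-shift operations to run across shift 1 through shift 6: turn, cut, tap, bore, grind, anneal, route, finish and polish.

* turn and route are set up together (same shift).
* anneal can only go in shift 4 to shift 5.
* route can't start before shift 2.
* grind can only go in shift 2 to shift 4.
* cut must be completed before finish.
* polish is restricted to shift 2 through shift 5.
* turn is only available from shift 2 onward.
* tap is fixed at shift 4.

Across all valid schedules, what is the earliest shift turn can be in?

Turn is available from shift 2.
turn at shift 2 is achievable: anneal -> shift 4; polish -> shift 2; grind -> shift 2; bore -> shift 1; finish -> shift 2; turn -> shift 2; tap -> shift 4; cut -> shift 1; route -> shift 2.

shift 2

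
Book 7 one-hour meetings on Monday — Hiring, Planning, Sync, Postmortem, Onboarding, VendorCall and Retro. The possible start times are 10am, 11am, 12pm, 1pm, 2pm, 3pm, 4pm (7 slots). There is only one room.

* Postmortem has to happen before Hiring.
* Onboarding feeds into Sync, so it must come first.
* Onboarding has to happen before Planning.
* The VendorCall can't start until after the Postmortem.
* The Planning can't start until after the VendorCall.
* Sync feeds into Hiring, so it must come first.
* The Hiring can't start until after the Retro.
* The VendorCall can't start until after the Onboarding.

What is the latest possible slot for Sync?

3pm

Precedence pushes Sync to at least 11am; downstream work caps Sync at 3pm.
Sync at 3pm is achievable: VendorCall in 12pm, Onboarding in 10am, Postmortem in 11am, Retro in 2pm, Planning in 1pm, Sync in 3pm, Hiring in 4pm.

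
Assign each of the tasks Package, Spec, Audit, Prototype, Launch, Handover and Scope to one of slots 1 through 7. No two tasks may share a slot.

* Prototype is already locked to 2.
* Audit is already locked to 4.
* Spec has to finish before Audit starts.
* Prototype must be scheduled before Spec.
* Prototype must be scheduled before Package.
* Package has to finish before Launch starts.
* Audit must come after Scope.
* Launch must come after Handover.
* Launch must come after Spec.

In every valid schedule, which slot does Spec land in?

3

Prototype is fixed at 2 and must come before Spec, so Spec is at least 3.
Audit is fixed at 4 and must come after Spec, so Spec is at most 3.
So Spec must be 3.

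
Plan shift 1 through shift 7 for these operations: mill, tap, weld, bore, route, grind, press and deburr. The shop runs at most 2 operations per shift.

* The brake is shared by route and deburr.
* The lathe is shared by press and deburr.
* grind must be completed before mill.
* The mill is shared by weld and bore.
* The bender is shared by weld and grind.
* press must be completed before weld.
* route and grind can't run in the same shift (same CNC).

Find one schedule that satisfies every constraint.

tap in shift 3, bore in shift 3, grind in shift 1, deburr in shift 5, route in shift 4, mill in shift 2, press in shift 1, weld in shift 2

Checking: press(shift 1) before weld(shift 2); grind(shift 1) before mill(shift 2); weld(shift 2) != bore(shift 3); route(shift 4) != grind(shift 1); weld(shift 2) != grind(shift 1); press(shift 1) != deburr(shift 5); route(shift 4) != deburr(shift 5); max 2 per shift (cap 2).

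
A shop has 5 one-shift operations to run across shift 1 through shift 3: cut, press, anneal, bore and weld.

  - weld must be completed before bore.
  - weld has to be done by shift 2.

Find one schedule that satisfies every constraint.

press -> shift 1, cut -> shift 1, weld -> shift 1, bore -> shift 2, anneal -> shift 1

Checking: weld(shift 1) before bore(shift 2); weld=shift 1 in [shift 1,shift 2].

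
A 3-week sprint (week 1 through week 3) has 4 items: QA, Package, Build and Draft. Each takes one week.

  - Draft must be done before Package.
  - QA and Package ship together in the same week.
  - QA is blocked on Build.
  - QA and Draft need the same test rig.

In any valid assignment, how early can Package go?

Precedence pushes Package to at least week 2.
Package at week 2 is achievable: Draft -> week 1; Build -> week 1; QA -> week 2; Package -> week 2.

week 2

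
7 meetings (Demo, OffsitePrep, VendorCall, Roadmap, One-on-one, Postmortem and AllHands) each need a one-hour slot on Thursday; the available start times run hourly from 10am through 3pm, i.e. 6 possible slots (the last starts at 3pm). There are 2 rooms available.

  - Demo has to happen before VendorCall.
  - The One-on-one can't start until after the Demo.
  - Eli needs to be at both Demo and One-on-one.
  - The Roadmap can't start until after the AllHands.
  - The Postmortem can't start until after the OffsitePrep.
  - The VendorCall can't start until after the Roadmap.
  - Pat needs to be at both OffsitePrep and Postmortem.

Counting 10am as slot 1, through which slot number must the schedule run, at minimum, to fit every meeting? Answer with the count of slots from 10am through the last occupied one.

4

The precedence chain requires at least 3 distinct slots.
With at most 2 per slot and 7 meetings, at least 4 slots are needed.
4 works (last occupied slot: 1pm): for example Roadmap=11am; Demo=10am; Postmortem=1pm; OffsitePrep=11am; One-on-one=12pm; VendorCall=12pm; AllHands=10am.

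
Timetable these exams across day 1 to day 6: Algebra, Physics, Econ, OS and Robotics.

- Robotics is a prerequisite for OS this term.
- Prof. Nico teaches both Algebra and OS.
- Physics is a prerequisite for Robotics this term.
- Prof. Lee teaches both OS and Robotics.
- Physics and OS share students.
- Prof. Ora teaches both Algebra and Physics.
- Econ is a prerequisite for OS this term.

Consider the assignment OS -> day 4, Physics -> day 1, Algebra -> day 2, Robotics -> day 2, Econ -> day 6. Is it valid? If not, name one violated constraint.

Physics is a prerequisite for Robotics this term — holds.
Robotics is a prerequisite for OS this term — holds.
Prof. Ora teaches both Algebra and Physics — holds.
Prof. Lee teaches both OS and Robotics — holds.
Prof. Nico teaches both Algebra and OS — holds.
Econ is a prerequisite for OS this term — violated.
Physics and OS share students — holds.

No. Econ is a prerequisite for OS this term is not satisfied.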